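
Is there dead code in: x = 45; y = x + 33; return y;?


x is read by y's definition; y is returned
No dead code


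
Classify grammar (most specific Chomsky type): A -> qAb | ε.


Single nonterminal LHS, but q^n b^n is not regular
Classification: Type 2 (Context-Free)


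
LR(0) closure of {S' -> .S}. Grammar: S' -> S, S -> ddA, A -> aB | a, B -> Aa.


Start: S' -> .S
For each item with dot before a nonterminal B, add B -> .γ for every B-production
Closure: [S' -> .S, S -> .ddA]


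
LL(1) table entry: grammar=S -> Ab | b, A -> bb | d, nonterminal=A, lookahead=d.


For [A, d]: 'd' ∈ FIRST(d)
Entry: A -> d


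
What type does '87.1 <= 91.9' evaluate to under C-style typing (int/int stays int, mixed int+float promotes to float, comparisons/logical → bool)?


Operand types: float <= float
Rule: comparison yields bool
Result type: bool


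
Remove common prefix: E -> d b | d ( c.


Common prefix: 'd'
Factored: E -> d E', E' -> b | ( c


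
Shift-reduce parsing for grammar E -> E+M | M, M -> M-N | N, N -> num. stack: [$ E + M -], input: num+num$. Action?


no handle; shift 'num'
Action: shift


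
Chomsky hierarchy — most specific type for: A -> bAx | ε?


Single nonterminal LHS, but b^n x^n is not regular
Classification: Type 2 (Context-Free)


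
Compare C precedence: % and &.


'%' is multiplicative (level 10); '&' is bitwise AND (level 5)
Higher level binds tighter
'%' has higher precedence than '&'


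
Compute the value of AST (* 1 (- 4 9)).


Evaluate inner: (- 4 9) = -5
Evaluate root: (* 1 -5) = -5
Result: -5


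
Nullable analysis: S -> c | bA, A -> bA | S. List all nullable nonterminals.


A nonterminal is nullable iff some alternative derives ε (directly, or every symbol in it is nullable)
Nullable: {}


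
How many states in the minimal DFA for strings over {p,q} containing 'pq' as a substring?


KMP-style automaton: 2 progress states + 1 absorbing accept = 3
Minimal DFA: 3 states


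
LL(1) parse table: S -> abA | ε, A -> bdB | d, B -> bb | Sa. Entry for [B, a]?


For [B, a]: 'a' ∈ FIRST(Sa)
Entry: B -> Sa


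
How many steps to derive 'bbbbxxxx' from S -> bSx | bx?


Derivation: S => bSx => bbSxx => bbbSxxx => bbbbxxxx
Steps: 4


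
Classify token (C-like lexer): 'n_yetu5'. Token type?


Pattern: letter/underscore followed by alphanumerics, not a keyword
Type: IDENTIFIER


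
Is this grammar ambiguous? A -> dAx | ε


balanced d^n…x^n: each string has a unique parse
Unambiguous


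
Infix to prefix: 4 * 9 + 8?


left-to-right (same/higher precedence on left): tree is (+ (* 4 9) 8)
Prefix: + * 4 9 8


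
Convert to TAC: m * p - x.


Break into single-operator statements:
t1 = m * p
t2 = t1 - x


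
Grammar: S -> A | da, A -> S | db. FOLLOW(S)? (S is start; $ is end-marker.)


$ ∈ FOLLOW(S). For each A -> αBβ: add FIRST(β)\{ε} to FOLLOW(B); if β nullable, add FOLLOW(A).
FOLLOW(S) = {$}


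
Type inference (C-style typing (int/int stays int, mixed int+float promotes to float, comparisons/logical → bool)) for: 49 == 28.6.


Operand types: int == float
Rule: comparison yields bool
Result type: bool


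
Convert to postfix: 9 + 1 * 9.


* has higher precedence, evaluate 1*9 first
Postfix: 9 1 9 * +


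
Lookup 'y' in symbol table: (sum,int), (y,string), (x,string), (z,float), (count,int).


Lookup 'y' → type string


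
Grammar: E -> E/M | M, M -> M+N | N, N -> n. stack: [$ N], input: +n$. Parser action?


'N' (not preceded by M+) is the handle for M -> N
Action: reduce (M -> N)


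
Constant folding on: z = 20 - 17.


20 - 17 = 3 at compile time
Optimized: z = 3


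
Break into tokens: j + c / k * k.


Scan left to right, longest-match per lexeme
Tokens: ID(j), OP(+), ID(c), OP(/), ID(k), OP(*), ID(k)


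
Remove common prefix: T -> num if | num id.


Common prefix: 'num'
Factored: T -> num T', T' -> if | id


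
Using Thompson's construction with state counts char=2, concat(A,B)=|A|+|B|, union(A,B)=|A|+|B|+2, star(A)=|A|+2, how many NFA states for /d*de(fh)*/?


Syntax tree has 5 char leaf(s), 0 union(s), 2 star(s)
chars contribute 5×2 = 10; each union adds +2; each star adds +2
Total: 10 + 0 + 4 = 14 states


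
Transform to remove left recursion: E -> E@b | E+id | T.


Left-recursive alternatives: E@b, E+id; non-recursive: T
Introduce E': E -> TE', E' -> @bE' | +idE' | ε


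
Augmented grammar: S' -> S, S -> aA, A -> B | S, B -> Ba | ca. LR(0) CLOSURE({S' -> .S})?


Start: S' -> .S
For each item with dot before a nonterminal B, add B -> .γ for every B-production
Closure: [S' -> .S, S -> .aA]


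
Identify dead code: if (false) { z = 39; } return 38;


condition is constant false, so the whole block is unreachable
Dead: 'if (false) { z = 39; }'


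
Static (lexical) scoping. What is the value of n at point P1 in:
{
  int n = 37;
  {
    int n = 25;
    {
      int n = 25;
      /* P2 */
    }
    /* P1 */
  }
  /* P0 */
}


n declared in the same block as P1
n = 25


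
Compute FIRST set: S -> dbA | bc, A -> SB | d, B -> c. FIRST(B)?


Per alternative of B: FIRST(c) = {c}
FIRST(B) = {c}


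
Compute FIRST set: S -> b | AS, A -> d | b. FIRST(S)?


Per alternative of S: FIRST(b) = {b}; FIRST(AS) = {b, d}
FIRST(S) = {b, d}


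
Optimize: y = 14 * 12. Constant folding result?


14 * 12 = 168 at compile time
Optimized: y = 168


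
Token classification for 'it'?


Pattern: letter/underscore followed by alphanumerics, not a keyword
Type: IDENTIFIER


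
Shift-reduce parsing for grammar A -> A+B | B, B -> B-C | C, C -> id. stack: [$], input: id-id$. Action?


no handle on stack; shift 'id'
Action: shift


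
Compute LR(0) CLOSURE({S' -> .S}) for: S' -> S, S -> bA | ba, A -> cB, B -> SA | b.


Start: S' -> .S
For each item with dot before a nonterminal B, add B -> .γ for every B-production
Closure: [S' -> .S, S -> .bA, S -> .ba]


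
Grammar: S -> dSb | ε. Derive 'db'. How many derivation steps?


Derivation: S => dSb => db
Steps: 2


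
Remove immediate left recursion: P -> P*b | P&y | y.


Left-recursive alternatives: P*b, P&y; non-recursive: y
Introduce P': P -> yP', P' -> *bP' | &yP' | ε


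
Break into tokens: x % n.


Scan left to right, longest-match per lexeme
Tokens: ID(x), OP(%), ID(n)


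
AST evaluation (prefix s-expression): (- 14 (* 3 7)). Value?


Evaluate inner: (* 3 7) = 21
Evaluate root: (- 14 21) = -7
Result: -7


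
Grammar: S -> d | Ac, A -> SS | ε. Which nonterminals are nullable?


A nonterminal is nullable iff some alternative derives ε (directly, or every symbol in it is nullable)
Nullable: {A}


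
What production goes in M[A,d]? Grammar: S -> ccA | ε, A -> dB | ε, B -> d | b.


For [A, d]: 'd' ∈ FIRST(dB)
Entry: A -> dB


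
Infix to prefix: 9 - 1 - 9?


left-to-right (same/higher precedence on left): tree is (- (- 9 1) 9)
Prefix: - - 9 1 9


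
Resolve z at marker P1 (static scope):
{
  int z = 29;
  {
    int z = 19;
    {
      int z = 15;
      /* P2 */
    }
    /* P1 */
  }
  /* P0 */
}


z declared in the same block as P1
z = 19


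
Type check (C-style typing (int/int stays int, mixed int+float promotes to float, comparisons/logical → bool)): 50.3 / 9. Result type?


Operand types: float / int
Rule: mixed int/float promotes to float; int/int stays int
Result type: float


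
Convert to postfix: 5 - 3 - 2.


Left to right (same or higher precedence on left)
Postfix: 5 3 - 2 -


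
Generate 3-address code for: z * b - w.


Break into single-operator statements:
t1 = z * b
t2 = t1 - w


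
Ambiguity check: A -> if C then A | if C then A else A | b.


dangling else: 'if C then if C then b else b' parses two ways
Ambiguous


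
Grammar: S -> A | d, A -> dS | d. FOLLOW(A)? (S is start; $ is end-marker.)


$ ∈ FOLLOW(S). For each A -> αBβ: add FIRST(β)\{ε} to FOLLOW(B); if β nullable, add FOLLOW(A).
FOLLOW(A) = {$}


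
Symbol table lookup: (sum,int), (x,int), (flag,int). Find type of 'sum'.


Lookup 'sum' → type int


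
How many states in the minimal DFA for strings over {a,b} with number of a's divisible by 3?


Track (count of a) mod 3: states 0..2, accept at 0
Minimal DFA: 3 states


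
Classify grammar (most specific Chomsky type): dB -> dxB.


LHS has context (more than one symbol) and |LHS| ≤ |RHS|
Classification: Type 1 (Context-Sensitive)


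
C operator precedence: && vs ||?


'&&' is logical AND (level 2); '||' is logical OR (level 1)
Higher level binds tighter
'&&' has higher precedence than '||'


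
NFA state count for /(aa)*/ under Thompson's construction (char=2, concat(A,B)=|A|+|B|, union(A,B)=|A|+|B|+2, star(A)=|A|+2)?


Syntax tree has 2 char leaf(s), 0 union(s), 1 star(s)
chars contribute 2×2 = 4; each union adds +2; each star adds +2
Total: 4 + 0 + 2 = 6 states


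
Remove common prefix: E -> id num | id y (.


Common prefix: 'id'
Factored: E -> id E', E' -> num | y (


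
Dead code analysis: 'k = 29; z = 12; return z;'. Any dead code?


k is assigned but never read
Dead: 'k = 29'


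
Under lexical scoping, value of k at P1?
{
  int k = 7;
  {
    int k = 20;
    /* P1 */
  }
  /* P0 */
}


k declared in the same block as P1
k = 20


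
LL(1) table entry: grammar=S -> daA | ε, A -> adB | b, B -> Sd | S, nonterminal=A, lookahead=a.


For [A, a]: 'a' ∈ FIRST(adB)
Entry: A -> adB


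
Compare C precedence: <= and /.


'/' is multiplicative (level 10); '<=' is relational (level 7)
Higher level binds tighter
'/' has higher precedence than '<='


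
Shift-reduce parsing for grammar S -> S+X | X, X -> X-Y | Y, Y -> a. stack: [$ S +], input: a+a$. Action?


no handle ('S+' is not any RHS); shift 'a'
Action: shift


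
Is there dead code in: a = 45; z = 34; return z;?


a is assigned but never read
Dead: 'a = 45'


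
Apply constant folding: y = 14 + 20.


14 + 20 = 34 at compile time
Optimized: y = 34


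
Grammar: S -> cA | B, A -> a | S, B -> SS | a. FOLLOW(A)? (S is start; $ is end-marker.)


$ ∈ FOLLOW(S). For each A -> αBβ: add FIRST(β)\{ε} to FOLLOW(B); if β nullable, add FOLLOW(A).
FOLLOW(A) = {$, a, c}


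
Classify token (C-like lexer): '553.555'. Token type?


Pattern: digits with a decimal point
Type: FLOAT_LITERAL


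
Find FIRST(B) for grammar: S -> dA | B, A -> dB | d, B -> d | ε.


Per alternative of B: FIRST(d) = {d}; FIRST(ε) = {ε}
FIRST(B) = {d, ε}


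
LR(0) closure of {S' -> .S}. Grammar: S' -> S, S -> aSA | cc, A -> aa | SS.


Start: S' -> .S
For each item with dot before a nonterminal B, add B -> .γ for every B-production
Closure: [S' -> .S, S -> .aSA, S -> .cc]


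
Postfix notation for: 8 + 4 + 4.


Left to right (same or higher precedence on left)
Postfix: 8 4 + 4 +


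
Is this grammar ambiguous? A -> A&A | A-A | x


'x&x-x' has two parse trees (no precedence encoded between & and -)
Ambiguous


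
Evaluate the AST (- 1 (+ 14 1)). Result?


Evaluate inner: (+ 14 1) = 15
Evaluate root: (- 1 15) = -14
Result: -14


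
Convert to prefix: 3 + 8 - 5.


left-to-right (same/higher precedence on left): tree is (- (+ 3 8) 5)
Prefix: - + 3 8 5


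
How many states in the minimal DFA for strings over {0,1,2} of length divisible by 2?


Track length mod 2: states 0..1, accept at 0
Minimal DFA: 2 states


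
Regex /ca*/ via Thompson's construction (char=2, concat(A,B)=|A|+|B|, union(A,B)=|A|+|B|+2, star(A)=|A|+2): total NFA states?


Syntax tree has 2 char leaf(s), 0 union(s), 1 star(s)
chars contribute 2×2 = 4; each union adds +2; each star adds +2
Total: 4 + 0 + 2 = 6 states


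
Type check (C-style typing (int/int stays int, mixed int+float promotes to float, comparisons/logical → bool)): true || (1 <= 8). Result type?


Operand types: bool || bool
Rule: logical operators take bool operands and yield bool
Result type: bool


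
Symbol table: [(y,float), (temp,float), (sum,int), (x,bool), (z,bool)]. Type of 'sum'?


Lookup 'sum' → type int


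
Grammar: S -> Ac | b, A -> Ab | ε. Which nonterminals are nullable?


A nonterminal is nullable iff some alternative derives ε (directly, or every symbol in it is nullable)
Nullable: {A}


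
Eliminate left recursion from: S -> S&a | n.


Left-recursive alternatives: S&a; non-recursive: n
Introduce S': S -> nS', S' -> &aS' | ε


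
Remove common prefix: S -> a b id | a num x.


Common prefix: 'a'
Factored: S -> a S', S' -> b id | num x


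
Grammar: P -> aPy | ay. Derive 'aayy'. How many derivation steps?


Derivation: P => aPy => aayy
Steps: 2


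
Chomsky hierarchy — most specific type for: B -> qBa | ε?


Single nonterminal LHS, but q^n a^n is not regular
Classification: Type 2 (Context-Free)


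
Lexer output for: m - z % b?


Scan left to right, longest-match per lexeme
Tokens: ID(m), OP(-), ID(z), OP(%), ID(b)


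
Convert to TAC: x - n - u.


Break into single-operator statements:
t1 = x - n
t2 = t1 - u


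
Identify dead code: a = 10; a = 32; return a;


first assignment to a is overwritten before any read
Dead: 'a = 10'


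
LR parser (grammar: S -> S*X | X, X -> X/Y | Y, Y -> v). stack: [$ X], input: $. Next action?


lookahead ∉ {/} so X won't extend; reduce S -> X
Action: reduce (S -> X)


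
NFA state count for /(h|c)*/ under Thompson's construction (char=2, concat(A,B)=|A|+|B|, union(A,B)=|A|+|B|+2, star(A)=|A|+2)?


Syntax tree has 2 char leaf(s), 1 union(s), 1 star(s)
chars contribute 2×2 = 4; each union adds +2; each star adds +2
Total: 4 + 2 + 2 = 8 states


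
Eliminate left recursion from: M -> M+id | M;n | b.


Left-recursive alternatives: M+id, M;n; non-recursive: b
Introduce M': M -> bM', M' -> +idM' | ;nM' | ε


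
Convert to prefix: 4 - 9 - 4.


left-to-right (same/higher precedence on left): tree is (- (- 4 9) 4)
Prefix: - - 4 9 4


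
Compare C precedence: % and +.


'%' is multiplicative (level 10); '+' is additive (level 9)
Higher level binds tighter
'%' has higher precedence than '+'


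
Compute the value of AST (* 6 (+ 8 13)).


Evaluate inner: (+ 8 13) = 21
Evaluate root: (* 6 21) = 126
Result: 126


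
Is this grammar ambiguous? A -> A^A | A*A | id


'id^id*id' has two parse trees (no precedence encoded between ^ and *)
Ambiguous


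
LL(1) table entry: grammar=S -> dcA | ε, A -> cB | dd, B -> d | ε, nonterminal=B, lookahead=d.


For [B, d]: 'd' ∈ FIRST(d)
Entry: B -> d


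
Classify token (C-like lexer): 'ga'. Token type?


Pattern: letter/underscore followed by alphanumerics, not a keyword
Type: IDENTIFIER


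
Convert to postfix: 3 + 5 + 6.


Left to right (same or higher precedence on left)
Postfix: 3 5 + 6 +


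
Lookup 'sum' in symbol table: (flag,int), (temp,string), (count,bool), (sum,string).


Lookup 'sum' → type string


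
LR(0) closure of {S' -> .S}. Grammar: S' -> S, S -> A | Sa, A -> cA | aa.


Start: S' -> .S
For each item with dot before a nonterminal B, add B -> .γ for every B-production
Closure: [S' -> .S, S -> .A, S -> .Sa, A -> .cA, A -> .aa]


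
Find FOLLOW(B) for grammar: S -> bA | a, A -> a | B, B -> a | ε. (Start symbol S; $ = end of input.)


$ ∈ FOLLOW(S). For each A -> αBβ: add FIRST(β)\{ε} to FOLLOW(B); if β nullable, add FOLLOW(A).
FOLLOW(B) = {$}


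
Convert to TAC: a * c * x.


Break into single-operator statements:
t1 = a * c
t2 = t1 * x


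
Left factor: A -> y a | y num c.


Common prefix: 'y'
Factored: A -> y A', A' -> a | num c


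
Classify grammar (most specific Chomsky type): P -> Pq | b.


Left-linear: every RHS is a terminal or one nonterminal followed by a terminal
Classification: Type 3 (Regular)


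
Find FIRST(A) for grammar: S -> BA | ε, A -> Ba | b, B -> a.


Per alternative of A: FIRST(Ba) = {a}; FIRST(b) = {b}
FIRST(A) = {a, b}


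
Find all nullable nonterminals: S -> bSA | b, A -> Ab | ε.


A nonterminal is nullable iff some alternative derives ε (directly, or every symbol in it is nullable)
Nullable: {A}


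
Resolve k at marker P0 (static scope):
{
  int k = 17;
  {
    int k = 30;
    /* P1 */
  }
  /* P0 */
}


k declared in the same block as P0
k = 17


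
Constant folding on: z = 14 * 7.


14 * 7 = 98 at compile time
Optimized: z = 98


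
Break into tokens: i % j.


Scan left to right, longest-match per lexeme
Tokens: ID(i), OP(%), ID(j)


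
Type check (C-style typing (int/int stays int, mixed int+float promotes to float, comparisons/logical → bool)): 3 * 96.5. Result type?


Operand types: int * float
Rule: mixed int/float promotes to float; int/int stays int
Result type: float


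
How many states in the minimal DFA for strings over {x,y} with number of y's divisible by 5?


Track (count of y) mod 5: states 0..4, accept at 0
Minimal DFA: 5 states


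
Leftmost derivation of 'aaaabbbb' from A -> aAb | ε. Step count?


Derivation: A => aAb => aaAbb => aaaAbbb => aaaaAbbbb => aaaabbbb
Steps: 5


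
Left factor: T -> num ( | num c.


Common prefix: 'num'
Factored: T -> num T', T' -> ( | c


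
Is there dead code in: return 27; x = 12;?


statement follows a return and is unreachable
Dead: 'x = 12'


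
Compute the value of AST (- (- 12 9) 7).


Evaluate inner: (- 12 9) = 3
Evaluate root: (- 3 7) = -4
Result: -4


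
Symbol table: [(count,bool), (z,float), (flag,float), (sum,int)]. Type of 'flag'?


Lookup 'flag' → type float


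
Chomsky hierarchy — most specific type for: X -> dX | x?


Right-linear: every RHS is a terminal or a terminal followed by one nonterminal
Classification: Type 3 (Regular)


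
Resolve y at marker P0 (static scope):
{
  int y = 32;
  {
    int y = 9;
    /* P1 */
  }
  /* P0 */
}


y declared in the same block as P0
y = 32


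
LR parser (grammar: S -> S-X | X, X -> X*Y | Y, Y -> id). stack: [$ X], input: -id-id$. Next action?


lookahead ∉ {*} so X won't extend; reduce S -> X
Action: reduce (S -> X)


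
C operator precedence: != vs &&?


'!=' is equality (level 6); '&&' is logical AND (level 2)
Higher level binds tighter
'!=' has higher precedence than '&&'


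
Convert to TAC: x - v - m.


Break into single-operator statements:
t1 = x - v
t2 = t1 - m


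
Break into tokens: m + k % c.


Scan left to right, longest-match per lexeme
Tokens: ID(m), OP(+), ID(k), OP(%), ID(c)


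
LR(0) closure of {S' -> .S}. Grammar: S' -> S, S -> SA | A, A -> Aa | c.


Start: S' -> .S
For each item with dot before a nonterminal B, add B -> .γ for every B-production
Closure: [S' -> .S, S -> .SA, S -> .A, A -> .Aa, A -> .c]


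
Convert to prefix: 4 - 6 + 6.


left-to-right (same/higher precedence on left): tree is (+ (- 4 6) 6)
Prefix: + - 4 6 6


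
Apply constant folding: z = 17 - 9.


17 - 9 = 8 at compile time
Optimized: z = 8


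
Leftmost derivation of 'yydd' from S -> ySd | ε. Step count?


Derivation: S => ySd => yySdd => yydd
Steps: 3


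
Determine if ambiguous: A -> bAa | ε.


balanced b^n…a^n: each string has a unique parse
Unambiguous


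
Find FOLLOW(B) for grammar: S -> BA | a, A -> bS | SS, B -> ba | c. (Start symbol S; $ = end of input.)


$ ∈ FOLLOW(S). For each A -> αBβ: add FIRST(β)\{ε} to FOLLOW(B); if β nullable, add FOLLOW(A).
FOLLOW(B) = {a, b, c}


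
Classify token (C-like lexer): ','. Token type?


Pattern: delimiter/punctuation
Type: PUNCTUATION


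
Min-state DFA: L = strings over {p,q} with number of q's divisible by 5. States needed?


Track (count of q) mod 5: states 0..4, accept at 0
Minimal DFA: 5 states


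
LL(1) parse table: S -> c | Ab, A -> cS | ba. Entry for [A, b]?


For [A, b]: 'b' ∈ FIRST(ba)
Entry: A -> ba


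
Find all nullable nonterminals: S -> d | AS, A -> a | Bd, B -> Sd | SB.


A nonterminal is nullable iff some alternative derives ε (directly, or every symbol in it is nullable)
Nullable: {}


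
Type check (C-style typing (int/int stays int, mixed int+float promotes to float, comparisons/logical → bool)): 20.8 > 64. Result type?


Operand types: float > int
Rule: comparison yields bool
Result type: bool


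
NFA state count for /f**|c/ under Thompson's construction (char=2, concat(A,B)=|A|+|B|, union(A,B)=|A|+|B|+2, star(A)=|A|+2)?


Syntax tree has 2 char leaf(s), 1 union(s), 2 star(s)
chars contribute 2×2 = 4; each union adds +2; each star adds +2
Total: 4 + 2 + 4 = 10 states


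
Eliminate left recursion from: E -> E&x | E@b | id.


Left-recursive alternatives: E&x, E@b; non-recursive: id
Introduce E': E -> idE', E' -> &xE' | @bE' | ε


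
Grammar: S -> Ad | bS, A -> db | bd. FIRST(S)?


Per alternative of S: FIRST(Ad) = {b, d}; FIRST(bS) = {b}
FIRST(S) = {b, d}


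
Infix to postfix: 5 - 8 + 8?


Left to right (same or higher precedence on left)
Postfix: 5 8 - 8 +


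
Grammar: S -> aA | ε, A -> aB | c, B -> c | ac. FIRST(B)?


Per alternative of B: FIRST(c) = {c}; FIRST(ac) = {a}
FIRST(B) = {a, c}


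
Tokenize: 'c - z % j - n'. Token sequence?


Scan left to right, longest-match per lexeme
Tokens: ID(c), OP(-), ID(z), OP(%), ID(j), OP(-), ID(n)


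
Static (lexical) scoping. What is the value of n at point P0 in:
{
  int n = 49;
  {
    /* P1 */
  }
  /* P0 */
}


n declared in the same block as P0
n = 49


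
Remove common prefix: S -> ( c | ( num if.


Common prefix: '('
Factored: S -> ( S', S' -> c | num if


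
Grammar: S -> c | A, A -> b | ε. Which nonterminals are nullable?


A nonterminal is nullable iff some alternative derives ε (directly, or every symbol in it is nullable)
Nullable: {A, S}


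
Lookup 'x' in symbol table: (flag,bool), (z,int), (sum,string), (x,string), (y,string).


Lookup 'x' → type string


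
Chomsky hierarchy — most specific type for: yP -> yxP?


LHS has context (more than one symbol) and |LHS| ≤ |RHS|
Classification: Type 1 (Context-Sensitive)


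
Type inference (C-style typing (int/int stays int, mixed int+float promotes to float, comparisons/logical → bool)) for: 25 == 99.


Operand types: int == int
Rule: comparison yields bool
Result type: bool


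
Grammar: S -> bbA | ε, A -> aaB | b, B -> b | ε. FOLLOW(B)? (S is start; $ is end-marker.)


$ ∈ FOLLOW(S). For each A -> αBβ: add FIRST(β)\{ε} to FOLLOW(B); if β nullable, add FOLLOW(A).
FOLLOW(B) = {$}


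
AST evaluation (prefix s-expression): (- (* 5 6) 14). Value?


Evaluate inner: (* 5 6) = 30
Evaluate root: (- 30 14) = 16
Result: 16


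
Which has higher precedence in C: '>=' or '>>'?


'>>' is shift (level 8); '>=' is relational (level 7)
Higher level binds tighter
'>>' has higher precedence than '>='


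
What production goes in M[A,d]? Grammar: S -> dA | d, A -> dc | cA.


For [A, d]: 'd' ∈ FIRST(dc)
Entry: A -> dc


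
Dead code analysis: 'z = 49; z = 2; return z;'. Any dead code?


first assignment to z is overwritten before any read
Dead: 'z = 49'


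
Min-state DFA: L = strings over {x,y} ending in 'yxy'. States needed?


Track the longest suffix of input matching a prefix of 'yxy': 4 classes (prefixes of length 0..3)
Minimal DFA: 4 states


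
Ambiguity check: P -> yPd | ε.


balanced y^n…d^n: each string has a unique parse
Unambiguous


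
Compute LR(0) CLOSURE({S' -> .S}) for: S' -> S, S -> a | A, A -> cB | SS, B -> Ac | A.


Start: S' -> .S
For each item with dot before a nonterminal B, add B -> .γ for every B-production
Closure: [S' -> .S, S -> .a, S -> .A, A -> .cB, A -> .SS]


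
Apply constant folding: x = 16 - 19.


16 - 19 = -3 at compile time
Optimized: x = -3


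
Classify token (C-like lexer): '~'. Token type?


Pattern: operator symbol
Type: OPERATOR


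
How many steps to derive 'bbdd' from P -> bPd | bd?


Derivation: P => bPd => bbdd
Steps: 2


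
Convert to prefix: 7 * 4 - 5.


left-to-right (same/higher precedence on left): tree is (- (* 7 4) 5)
Prefix: - * 7 4 5


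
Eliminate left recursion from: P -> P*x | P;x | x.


Left-recursive alternatives: P*x, P;x; non-recursive: x
Introduce P': P -> xP', P' -> *xP' | ;xP' | ε


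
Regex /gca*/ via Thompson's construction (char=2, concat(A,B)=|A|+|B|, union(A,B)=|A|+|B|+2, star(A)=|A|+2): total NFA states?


Syntax tree has 3 char leaf(s), 0 union(s), 1 star(s)
chars contribute 3×2 = 6; each union adds +2; each star adds +2
Total: 6 + 0 + 2 = 8 states


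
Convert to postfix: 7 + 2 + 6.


Left to right (same or higher precedence on left)
Postfix: 7 2 + 6 +


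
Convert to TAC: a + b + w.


Break into single-operator statements:
t1 = a + b
t2 = t1 + w


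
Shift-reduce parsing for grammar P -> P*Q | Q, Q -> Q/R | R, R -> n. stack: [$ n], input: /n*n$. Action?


'n' on top is the handle for R -> n
Action: reduce (R -> n)


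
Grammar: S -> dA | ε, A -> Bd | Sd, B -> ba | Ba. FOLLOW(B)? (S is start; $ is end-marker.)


$ ∈ FOLLOW(S). For each A -> αBβ: add FIRST(β)\{ε} to FOLLOW(B); if β nullable, add FOLLOW(A).
FOLLOW(B) = {a, d}


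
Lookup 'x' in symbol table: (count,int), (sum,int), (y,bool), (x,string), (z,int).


Lookup 'x' → type string


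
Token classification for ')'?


Pattern: delimiter/punctuation
Type: PUNCTUATION


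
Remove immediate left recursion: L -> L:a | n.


Left-recursive alternatives: L:a; non-recursive: n
Introduce L': L -> nL', L' -> :aL' | ε


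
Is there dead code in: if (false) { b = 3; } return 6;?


condition is constant false, so the whole block is unreachable
Dead: 'if (false) { b = 3; }'


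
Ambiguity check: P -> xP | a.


right-linear, alternatives start with distinct terminals 'x' vs 'a': unique leftmost derivation
Unambiguous


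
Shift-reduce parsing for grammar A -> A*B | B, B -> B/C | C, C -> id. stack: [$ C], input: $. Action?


'C' (not preceded by B/) is the handle for B -> C
Action: reduce (B -> C)


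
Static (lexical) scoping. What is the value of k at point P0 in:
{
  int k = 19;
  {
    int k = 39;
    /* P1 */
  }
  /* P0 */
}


k declared in the same block as P0
k = 19


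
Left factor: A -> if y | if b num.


Common prefix: 'if'
Factored: A -> if A', A' -> y | b num


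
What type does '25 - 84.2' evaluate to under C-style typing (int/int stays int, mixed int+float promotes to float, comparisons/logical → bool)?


Operand types: int - float
Rule: mixed int/float promotes to float; int/int stays int
Result type: float


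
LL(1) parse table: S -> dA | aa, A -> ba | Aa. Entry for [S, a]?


For [S, a]: 'a' ∈ FIRST(aa)
Entry: S -> aa


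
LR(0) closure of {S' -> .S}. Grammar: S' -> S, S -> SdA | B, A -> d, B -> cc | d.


Start: S' -> .S
For each item with dot before a nonterminal B, add B -> .γ for every B-production
Closure: [S' -> .S, S -> .SdA, S -> .B, B -> .cc, B -> .d]


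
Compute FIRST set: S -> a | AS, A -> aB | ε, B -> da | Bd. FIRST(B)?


Per alternative of B: FIRST(da) = {d}; FIRST(Bd) = {d}
FIRST(B) = {d}


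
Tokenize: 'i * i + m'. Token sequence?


Scan left to right, longest-match per lexeme
Tokens: ID(i), OP(*), ID(i), OP(+), ID(m)


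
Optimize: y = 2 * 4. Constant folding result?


2 * 4 = 8 at compile time
Optimized: y = 8


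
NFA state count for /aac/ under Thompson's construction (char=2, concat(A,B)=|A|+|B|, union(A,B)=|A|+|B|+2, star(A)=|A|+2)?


Syntax tree has 3 char leaf(s), 0 union(s), 0 star(s)
chars contribute 3×2 = 6; each union adds +2; each star adds +2
Total: 6 + 0 + 0 = 6 states


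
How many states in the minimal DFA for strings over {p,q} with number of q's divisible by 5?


Track (count of q) mod 5: states 0..4, accept at 0
Minimal DFA: 5 states


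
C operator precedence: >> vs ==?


'>>' is shift (level 8); '==' is equality (level 6)
Higher level binds tighter
'>>' has higher precedence than '=='


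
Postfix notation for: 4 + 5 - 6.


Left to right (same or higher precedence on left)
Postfix: 4 5 + 6 -


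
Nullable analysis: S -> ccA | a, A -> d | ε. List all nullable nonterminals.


A nonterminal is nullable iff some alternative derives ε (directly, or every symbol in it is nullable)
Nullable: {A}


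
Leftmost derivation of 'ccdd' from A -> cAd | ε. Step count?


Derivation: A => cAd => ccAdd => ccdd
Steps: 3


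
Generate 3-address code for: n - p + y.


Break into single-operator statements:
t1 = n - p
t2 = t1 + y


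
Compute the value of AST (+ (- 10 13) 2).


Evaluate inner: (- 10 13) = -3
Evaluate root: (+ -3 2) = -1
Result: -1


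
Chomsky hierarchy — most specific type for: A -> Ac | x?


Left-linear: every RHS is a terminal or one nonterminal followed by a terminal
Classification: Type 3 (Regular)


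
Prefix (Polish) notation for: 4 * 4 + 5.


left-to-right (same/higher precedence on left): tree is (+ (* 4 4) 5)
Prefix: + * 4 4 5


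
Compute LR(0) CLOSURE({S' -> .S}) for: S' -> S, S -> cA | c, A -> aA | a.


Start: S' -> .S
For each item with dot before a nonterminal B, add B -> .γ for every B-production
Closure: [S' -> .S, S -> .cA, S -> .c]


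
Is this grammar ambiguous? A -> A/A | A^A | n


'n/n^n' has two parse trees (no precedence encoded between / and ^)
Ambiguous


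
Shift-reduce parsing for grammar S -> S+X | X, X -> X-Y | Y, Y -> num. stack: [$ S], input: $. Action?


start symbol S on stack, input exhausted
Action: accept


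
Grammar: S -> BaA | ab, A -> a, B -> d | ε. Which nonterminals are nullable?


A nonterminal is nullable iff some alternative derives ε (directly, or every symbol in it is nullable)
Nullable: {B}


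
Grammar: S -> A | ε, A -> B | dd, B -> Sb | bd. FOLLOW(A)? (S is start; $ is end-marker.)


$ ∈ FOLLOW(S). For each A -> αBβ: add FIRST(β)\{ε} to FOLLOW(B); if β nullable, add FOLLOW(A).
FOLLOW(A) = {$, b}


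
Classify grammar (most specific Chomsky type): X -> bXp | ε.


Single nonterminal LHS, but b^n p^n is not regular
Classification: Type 2 (Context-Free)


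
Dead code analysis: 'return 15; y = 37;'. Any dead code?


statement follows a return and is unreachable
Dead: 'y = 37'


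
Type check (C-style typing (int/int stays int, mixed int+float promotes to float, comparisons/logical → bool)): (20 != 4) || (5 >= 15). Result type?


Operand types: bool || bool
Rule: logical operators take bool operands and yield bool
Result type: bool


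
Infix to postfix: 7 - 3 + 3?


Left to right (same or higher precedence on left)
Postfix: 7 3 - 3 +


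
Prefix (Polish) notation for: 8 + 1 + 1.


left-to-right (same/higher precedence on left): tree is (+ (+ 8 1) 1)
Prefix: + + 8 1 1


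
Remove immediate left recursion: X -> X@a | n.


Left-recursive alternatives: X@a; non-recursive: n
Introduce X': X -> nX', X' -> @aX' | ε


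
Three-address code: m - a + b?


Break into single-operator statements:
t1 = m - a
t2 = t1 + b


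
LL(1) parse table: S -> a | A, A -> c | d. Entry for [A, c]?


For [A, c]: 'c' ∈ FIRST(c)
Entry: A -> c


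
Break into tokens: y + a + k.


Scan left to right, longest-match per lexeme
Tokens: ID(y), OP(+), ID(a), OP(+), ID(k)


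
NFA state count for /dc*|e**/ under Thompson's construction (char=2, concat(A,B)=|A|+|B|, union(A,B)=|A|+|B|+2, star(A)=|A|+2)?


Syntax tree has 3 char leaf(s), 1 union(s), 3 star(s)
chars contribute 3×2 = 6; each union adds +2; each star adds +2
Total: 6 + 2 + 6 = 14 states


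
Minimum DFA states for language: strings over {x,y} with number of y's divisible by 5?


Track (count of y) mod 5: states 0..4, accept at 0
Minimal DFA: 5 states


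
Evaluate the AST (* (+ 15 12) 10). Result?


Evaluate inner: (+ 15 12) = 27
Evaluate root: (* 27 10) = 270
Result: 270


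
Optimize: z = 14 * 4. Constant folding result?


14 * 4 = 56 at compile time
Optimized: z = 56


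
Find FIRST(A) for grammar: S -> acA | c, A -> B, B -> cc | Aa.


Per alternative of A: FIRST(B) = {c}
FIRST(A) = {c}


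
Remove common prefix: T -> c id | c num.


Common prefix: 'c'
Factored: T -> c T', T' -> id | num


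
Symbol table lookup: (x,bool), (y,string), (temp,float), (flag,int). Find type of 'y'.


Lookup 'y' → type string


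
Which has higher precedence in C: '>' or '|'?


'>' is relational (level 7); '|' is bitwise OR (level 3)
Higher level binds tighter
'>' has higher precedence than '|'


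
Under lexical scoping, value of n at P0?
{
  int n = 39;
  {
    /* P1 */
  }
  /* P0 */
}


n declared in the same block as P0
n = 39


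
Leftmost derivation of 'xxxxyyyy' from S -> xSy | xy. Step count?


Derivation: S => xSy => xxSyy => xxxSyyy => xxxxyyyy
Steps: 4


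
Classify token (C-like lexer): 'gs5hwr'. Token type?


Pattern: letter/underscore followed by alphanumerics, not a keyword
Type: IDENTIFIER


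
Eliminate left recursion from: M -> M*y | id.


Left-recursive alternatives: M*y; non-recursive: id
Introduce M': M -> idM', M' -> *yM' | ε


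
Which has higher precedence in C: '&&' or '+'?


'+' is additive (level 9); '&&' is logical AND (level 2)
Higher level binds tighter
'+' has higher precedence than '&&'


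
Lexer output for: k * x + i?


Scan left to right, longest-match per lexeme
Tokens: ID(k), OP(*), ID(x), OP(+), ID(i)


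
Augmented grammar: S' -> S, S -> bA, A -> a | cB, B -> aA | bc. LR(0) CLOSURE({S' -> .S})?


Start: S' -> .S
For each item with dot before a nonterminal B, add B -> .γ for every B-production
Closure: [S' -> .S, S -> .bA]


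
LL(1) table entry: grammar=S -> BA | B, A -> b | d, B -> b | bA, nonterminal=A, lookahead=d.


For [A, d]: 'd' ∈ FIRST(d)
Entry: A -> d


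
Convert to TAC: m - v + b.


Break into single-operator statements:
t1 = m - v
t2 = t1 + b


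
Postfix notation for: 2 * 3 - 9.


Left to right (same or higher precedence on left)
Postfix: 2 3 * 9 -


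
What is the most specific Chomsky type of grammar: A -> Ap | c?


Left-linear: every RHS is a terminal or one nonterminal followed by a terminal
Classification: Type 3 (Regular)


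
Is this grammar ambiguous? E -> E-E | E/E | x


'x-x/x' has two parse trees (no precedence encoded between - and /)
Ambiguous


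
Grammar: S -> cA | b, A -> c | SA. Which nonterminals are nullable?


A nonterminal is nullable iff some alternative derives ε (directly, or every symbol in it is nullable)
Nullable: {}


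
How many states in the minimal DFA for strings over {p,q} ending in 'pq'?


Track the longest suffix of input matching a prefix of 'pq': 3 classes (prefixes of length 0..2)
Minimal DFA: 3 states


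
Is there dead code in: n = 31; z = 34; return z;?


n is assigned but never read
Dead: 'n = 31'


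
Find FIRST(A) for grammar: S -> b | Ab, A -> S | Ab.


Per alternative of A: FIRST(S) = {b}; FIRST(Ab) = {b}
FIRST(A) = {b}


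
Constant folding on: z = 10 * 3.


10 * 3 = 30 at compile time
Optimized: z = 30


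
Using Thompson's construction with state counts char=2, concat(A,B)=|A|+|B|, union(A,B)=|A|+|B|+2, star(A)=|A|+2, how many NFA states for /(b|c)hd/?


Syntax tree has 4 char leaf(s), 1 union(s), 0 star(s)
chars contribute 4×2 = 8; each union adds +2; each star adds +2
Total: 8 + 2 + 0 = 10 states


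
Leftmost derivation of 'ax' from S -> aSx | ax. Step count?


Derivation: S => ax
Steps: 1


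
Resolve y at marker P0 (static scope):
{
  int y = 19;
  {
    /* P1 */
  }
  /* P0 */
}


y declared in the same block as P0
y = 19


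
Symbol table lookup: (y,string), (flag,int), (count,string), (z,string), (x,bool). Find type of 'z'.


Lookup 'z' → type string


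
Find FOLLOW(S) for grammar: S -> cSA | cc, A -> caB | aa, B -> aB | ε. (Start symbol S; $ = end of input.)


$ ∈ FOLLOW(S). For each A -> αBβ: add FIRST(β)\{ε} to FOLLOW(B); if β nullable, add FOLLOW(A).
FOLLOW(S) = {$, a, c}


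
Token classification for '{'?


Pattern: delimiter/punctuation
Type: PUNCTUATION


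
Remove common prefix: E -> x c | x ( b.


Common prefix: 'x'
Factored: E -> x E', E' -> c | ( b


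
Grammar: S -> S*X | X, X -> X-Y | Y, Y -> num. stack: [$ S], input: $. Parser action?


start symbol S on stack, input exhausted
Action: accept


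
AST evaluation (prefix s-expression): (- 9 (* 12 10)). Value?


Evaluate inner: (* 12 10) = 120
Evaluate root: (- 9 120) = -111
Result: -111


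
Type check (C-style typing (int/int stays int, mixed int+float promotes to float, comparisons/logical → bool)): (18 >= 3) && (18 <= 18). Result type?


Operand types: bool && bool
Rule: logical operators take bool operands and yield bool
Result type: bool


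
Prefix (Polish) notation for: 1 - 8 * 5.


'*' binds tighter: tree is (- 1 (* 8 5))
Prefix: - 1 * 8 5


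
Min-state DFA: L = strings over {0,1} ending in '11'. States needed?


Track the longest suffix of input matching a prefix of '11': 3 classes (prefixes of length 0..2)
Minimal DFA: 3 states


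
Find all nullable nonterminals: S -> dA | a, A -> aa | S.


A nonterminal is nullable iff some alternative derives ε (directly, or every symbol in it is nullable)
Nullable: {}


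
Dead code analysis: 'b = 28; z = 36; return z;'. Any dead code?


b is assigned but never read
Dead: 'b = 28'


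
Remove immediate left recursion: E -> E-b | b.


Left-recursive alternatives: E-b; non-recursive: b
Introduce E': E -> bE', E' -> -bE' | ε


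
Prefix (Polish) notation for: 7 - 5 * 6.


'*' binds tighter: tree is (- 7 (* 5 6))
Prefix: - 7 * 5 6


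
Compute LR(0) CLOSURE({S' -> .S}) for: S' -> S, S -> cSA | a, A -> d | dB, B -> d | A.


Start: S' -> .S
For each item with dot before a nonterminal B, add B -> .γ for every B-production
Closure: [S' -> .S, S -> .cSA, S -> .a]


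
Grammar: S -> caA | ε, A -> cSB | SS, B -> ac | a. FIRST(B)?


Per alternative of B: FIRST(ac) = {a}; FIRST(a) = {a}
FIRST(B) = {a}


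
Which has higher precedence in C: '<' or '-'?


'-' is additive (level 9); '<' is relational (level 7)
Higher level binds tighter
'-' has higher precedence than '<'


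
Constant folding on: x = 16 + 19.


16 + 19 = 35 at compile time
Optimized: x = 35


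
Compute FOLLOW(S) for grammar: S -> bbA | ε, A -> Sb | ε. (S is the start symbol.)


$ ∈ FOLLOW(S). For each A -> αBβ: add FIRST(β)\{ε} to FOLLOW(B); if β nullable, add FOLLOW(A).
FOLLOW(S) = {$, b}


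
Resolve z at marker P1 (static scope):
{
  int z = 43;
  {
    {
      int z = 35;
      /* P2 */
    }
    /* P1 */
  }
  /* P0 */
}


P1's block does not declare z; resolves to the enclosing declaration at depth 0
z = 43


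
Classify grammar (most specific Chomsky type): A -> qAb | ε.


Single nonterminal LHS, but q^n b^n is not regular
Classification: Type 2 (Context-Free)


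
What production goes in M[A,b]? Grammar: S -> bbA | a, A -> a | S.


For [A, b]: 'b' ∈ FIRST(S)
Entry: A -> S


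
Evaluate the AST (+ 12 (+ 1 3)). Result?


Evaluate inner: (+ 1 3) = 4
Evaluate root: (+ 12 4) = 16
Result: 16
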